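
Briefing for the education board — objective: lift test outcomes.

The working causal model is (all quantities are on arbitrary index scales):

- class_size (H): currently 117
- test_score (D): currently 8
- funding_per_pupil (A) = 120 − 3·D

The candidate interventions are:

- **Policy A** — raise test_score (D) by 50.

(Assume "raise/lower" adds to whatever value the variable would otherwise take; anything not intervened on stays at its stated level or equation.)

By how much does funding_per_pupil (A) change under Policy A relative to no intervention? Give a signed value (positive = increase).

Baseline:
  D = 8
  A = 120 − 3·8 = 96
Policy A (D + 50):
  D = 8 + 50 = 58
  A = 120 − 3·58 = -54
Change in A: -54 − 96 = -150

-150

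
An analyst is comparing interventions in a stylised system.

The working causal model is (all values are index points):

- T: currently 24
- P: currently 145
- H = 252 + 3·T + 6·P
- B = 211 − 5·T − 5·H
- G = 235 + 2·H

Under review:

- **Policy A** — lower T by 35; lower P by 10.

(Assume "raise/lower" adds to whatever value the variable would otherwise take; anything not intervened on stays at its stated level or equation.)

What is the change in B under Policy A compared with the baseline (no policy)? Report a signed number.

Baseline:
  T = 24
  P = 145
  H = 252 + 3·24 + 6·145 = 1194
  B = 211 − 5·24 − 5·1194 = -5879
Policy A (T − 35, P − 10):
  T = 24 − 35 = -11
  P = 145 − 10 = 135
  H = 252 + 3·(-11) + 6·135 = 1029
  B = 211 − 5·(-11) − 5·1029 = -4879
Change in B: -4879 − (-5879) = 1000

1000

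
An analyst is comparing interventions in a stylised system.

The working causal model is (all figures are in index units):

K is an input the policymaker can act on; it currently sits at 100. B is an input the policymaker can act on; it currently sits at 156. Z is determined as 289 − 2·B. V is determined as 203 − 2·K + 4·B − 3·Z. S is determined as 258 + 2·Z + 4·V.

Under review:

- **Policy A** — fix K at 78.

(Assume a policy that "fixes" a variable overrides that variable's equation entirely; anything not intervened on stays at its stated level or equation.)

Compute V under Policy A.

Policy A (K := 78):
  K = 78
  B = 156
  Z = 289 − 2·156 = -23
  V = 203 − 2·78 + 4·156 − 3·(-23) = 740

740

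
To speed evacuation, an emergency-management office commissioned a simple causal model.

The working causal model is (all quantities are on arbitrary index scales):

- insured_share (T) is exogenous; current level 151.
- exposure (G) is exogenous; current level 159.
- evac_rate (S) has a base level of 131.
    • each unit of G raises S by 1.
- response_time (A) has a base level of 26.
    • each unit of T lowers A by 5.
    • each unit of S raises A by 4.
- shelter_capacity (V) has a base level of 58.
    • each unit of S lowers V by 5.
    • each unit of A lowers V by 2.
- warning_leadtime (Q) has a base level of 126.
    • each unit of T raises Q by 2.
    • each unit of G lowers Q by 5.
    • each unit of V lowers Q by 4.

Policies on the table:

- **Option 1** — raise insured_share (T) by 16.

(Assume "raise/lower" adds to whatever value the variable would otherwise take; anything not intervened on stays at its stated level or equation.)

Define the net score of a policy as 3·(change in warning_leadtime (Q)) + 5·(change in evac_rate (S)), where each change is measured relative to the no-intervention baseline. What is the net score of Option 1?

-1824

Baseline:
  T = 151
  G = 159
  S = 131 + 159 = 290
  A = 26 − 5·151 + 4·290 = 431
  V = 58 − 5·290 − 2·431 = -2254
  Q = 126 + 2·151 − 5·159 − 4·(-2254) = 8649
Option 1 (T + 16):
  T = 151 + 16 = 167
  G = 159
  S = 131 + 159 = 290
  A = 26 − 5·167 + 4·290 = 351
  V = 58 − 5·290 − 2·351 = -2094
  Q = 126 + 2·167 − 5·159 − 4·(-2094) = 8041
ΔQ = 8041 − 8649 = -608; ΔS = 290 − 290 = 0
Score = 3·(-608) + 5·0 = -1824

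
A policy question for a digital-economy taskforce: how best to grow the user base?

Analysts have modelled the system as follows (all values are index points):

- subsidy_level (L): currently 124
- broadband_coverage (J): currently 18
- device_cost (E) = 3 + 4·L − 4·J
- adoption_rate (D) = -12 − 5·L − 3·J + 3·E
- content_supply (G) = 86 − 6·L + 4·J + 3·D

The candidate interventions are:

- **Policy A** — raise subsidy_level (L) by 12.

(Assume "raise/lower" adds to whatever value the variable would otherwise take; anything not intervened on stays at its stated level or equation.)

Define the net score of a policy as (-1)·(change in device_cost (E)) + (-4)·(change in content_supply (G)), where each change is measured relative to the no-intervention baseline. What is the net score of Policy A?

Baseline:
  L = 124
  J = 18
  E = 3 + 4·124 − 4·18 = 427
  D = -12 − 5·124 − 3·18 + 3·427 = 595
  G = 86 − 6·124 + 4·18 + 3·595 = 1199
Policy A (L + 12):
  L = 124 + 12 = 136
  J = 18
  E = 3 + 4·136 − 4·18 = 475
  D = -12 − 5·136 − 3·18 + 3·475 = 679
  G = 86 − 6·136 + 4·18 + 3·679 = 1379
ΔE = 475 − 427 = 48; ΔG = 1379 − 1199 = 180
Score = (-1)·48 + (-4)·180 = -768

-768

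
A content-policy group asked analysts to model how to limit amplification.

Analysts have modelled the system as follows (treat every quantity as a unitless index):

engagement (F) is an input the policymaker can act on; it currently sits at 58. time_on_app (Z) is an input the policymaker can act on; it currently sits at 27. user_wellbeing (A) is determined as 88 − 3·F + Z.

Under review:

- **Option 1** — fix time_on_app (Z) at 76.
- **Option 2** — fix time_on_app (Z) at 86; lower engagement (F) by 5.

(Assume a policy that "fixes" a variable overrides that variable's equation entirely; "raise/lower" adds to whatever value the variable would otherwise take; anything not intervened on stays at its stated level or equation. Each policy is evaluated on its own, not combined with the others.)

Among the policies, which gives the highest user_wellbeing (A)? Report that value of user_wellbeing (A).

Option 1 (Z := 76):
  F = 58
  Z = 76
  A = 88 − 3·58 + 76 = -10
Option 2 (Z := 86, F − 5):
  F = 58 − 5 = 53
  Z = 86
  A = 88 − 3·53 + 86 = 15
Comparing — Option 1: A=-10, Option 2: A=15. Highest is 15 (Option 2).

15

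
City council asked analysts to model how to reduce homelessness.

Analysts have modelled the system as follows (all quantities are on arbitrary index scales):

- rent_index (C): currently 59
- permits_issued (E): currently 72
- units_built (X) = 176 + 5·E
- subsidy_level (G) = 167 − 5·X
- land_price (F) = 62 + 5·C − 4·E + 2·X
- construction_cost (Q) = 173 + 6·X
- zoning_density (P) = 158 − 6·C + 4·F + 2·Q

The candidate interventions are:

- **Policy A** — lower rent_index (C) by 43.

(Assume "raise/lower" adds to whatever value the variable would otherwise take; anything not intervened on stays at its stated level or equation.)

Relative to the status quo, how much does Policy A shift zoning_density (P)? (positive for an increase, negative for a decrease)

-602

Baseline:
  C = 59
  E = 72
  X = 176 + 5·72 = 536
  F = 62 + 5·59 − 4·72 + 2·536 = 1141
  Q = 173 + 6·536 = 3389
  P = 158 − 6·59 + 4·1141 + 2·3389 = 11146
Policy A (C − 43):
  C = 59 − 43 = 16
  E = 72
  X = 176 + 5·72 = 536
  F = 62 + 5·16 − 4·72 + 2·536 = 926
  Q = 173 + 6·536 = 3389
  P = 158 − 6·16 + 4·926 + 2·3389 = 10544
Change in P: 10544 − 11146 = -602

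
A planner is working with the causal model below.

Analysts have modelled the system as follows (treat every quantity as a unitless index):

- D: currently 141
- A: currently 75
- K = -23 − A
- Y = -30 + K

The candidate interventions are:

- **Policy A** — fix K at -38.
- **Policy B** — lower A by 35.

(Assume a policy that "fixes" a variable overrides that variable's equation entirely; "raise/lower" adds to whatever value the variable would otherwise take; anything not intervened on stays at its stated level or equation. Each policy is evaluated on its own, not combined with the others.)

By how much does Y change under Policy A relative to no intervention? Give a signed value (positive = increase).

Baseline:
  A = 75
  K = -23 − 75 = -98
  Y = -30 + (-98) = -128
Policy A (K := -38):
  A = 75
  K = -38
  Y = -30 + (-38) = -68
Change in Y: -68 − (-128) = 60

60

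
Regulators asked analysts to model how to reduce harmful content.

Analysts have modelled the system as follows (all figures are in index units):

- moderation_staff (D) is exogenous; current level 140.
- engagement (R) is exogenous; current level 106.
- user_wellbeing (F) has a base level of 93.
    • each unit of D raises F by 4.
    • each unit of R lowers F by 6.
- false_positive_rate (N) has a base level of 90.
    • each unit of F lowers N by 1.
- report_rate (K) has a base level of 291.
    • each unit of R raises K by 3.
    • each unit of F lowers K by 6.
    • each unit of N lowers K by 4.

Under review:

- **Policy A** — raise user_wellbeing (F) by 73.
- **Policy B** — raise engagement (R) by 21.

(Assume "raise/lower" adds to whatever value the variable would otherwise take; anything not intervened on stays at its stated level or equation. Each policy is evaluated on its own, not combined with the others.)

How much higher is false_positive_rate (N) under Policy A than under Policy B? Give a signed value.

Policy A (F + 73):
  D = 140
  R = 106
  F = 93 + 4·140 − 6·106 (+73 from intervention) = 90
  N = 90 − 90 = 0
Policy B (R + 21):
  D = 140
  R = 106 + 21 = 127
  F = 93 + 4·140 − 6·127 = -109
  N = 90 − (-109) = 199
N: 0 − 199 = -199

-199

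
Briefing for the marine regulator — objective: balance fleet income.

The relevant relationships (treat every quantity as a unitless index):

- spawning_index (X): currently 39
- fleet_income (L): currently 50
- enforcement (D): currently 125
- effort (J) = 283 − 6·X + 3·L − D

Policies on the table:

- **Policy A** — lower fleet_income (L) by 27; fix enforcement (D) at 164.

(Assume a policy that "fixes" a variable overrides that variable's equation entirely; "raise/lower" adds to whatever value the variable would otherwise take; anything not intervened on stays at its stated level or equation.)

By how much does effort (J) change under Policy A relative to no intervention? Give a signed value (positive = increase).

-120

Baseline:
  X = 39
  L = 50
  D = 125
  J = 283 − 6·39 + 3·50 − 125 = 74
Policy A (L − 27, D := 164):
  X = 39
  L = 50 − 27 = 23
  D = 164
  J = 283 − 6·39 + 3·23 − 164 = -46
Change in J: -46 − 74 = -120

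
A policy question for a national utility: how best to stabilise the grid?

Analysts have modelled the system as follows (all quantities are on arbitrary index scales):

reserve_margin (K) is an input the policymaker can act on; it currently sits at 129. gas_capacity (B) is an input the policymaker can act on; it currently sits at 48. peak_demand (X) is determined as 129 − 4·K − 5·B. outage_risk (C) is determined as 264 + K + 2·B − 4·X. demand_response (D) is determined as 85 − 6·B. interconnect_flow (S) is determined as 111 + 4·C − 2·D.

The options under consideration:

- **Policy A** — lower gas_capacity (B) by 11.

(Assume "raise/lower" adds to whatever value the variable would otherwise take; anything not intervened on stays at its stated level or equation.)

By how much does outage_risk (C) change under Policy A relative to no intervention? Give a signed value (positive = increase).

Baseline:
  K = 129
  B = 48
  X = 129 − 4·129 − 5·48 = -627
  C = 264 + 129 + 2·48 − 4·(-627) = 2997
Policy A (B − 11):
  K = 129
  B = 48 − 11 = 37
  X = 129 − 4·129 − 5·37 = -572
  C = 264 + 129 + 2·37 − 4·(-572) = 2755
Change in C: 2755 − 2997 = -242

-242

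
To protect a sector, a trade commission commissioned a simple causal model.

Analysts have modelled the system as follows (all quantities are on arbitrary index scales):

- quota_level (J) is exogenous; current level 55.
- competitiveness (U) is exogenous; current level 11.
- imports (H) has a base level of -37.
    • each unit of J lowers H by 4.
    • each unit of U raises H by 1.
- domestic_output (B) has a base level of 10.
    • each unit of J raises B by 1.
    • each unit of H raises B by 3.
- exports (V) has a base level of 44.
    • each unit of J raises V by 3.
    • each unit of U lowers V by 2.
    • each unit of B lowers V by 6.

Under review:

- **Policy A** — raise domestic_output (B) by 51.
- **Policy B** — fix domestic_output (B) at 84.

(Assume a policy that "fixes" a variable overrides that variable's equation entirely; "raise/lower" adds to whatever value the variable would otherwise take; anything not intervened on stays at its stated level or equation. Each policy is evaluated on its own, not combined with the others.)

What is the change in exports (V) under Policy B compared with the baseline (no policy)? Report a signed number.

Baseline:
  J = 55
  U = 11
  H = -37 − 4·55 + 11 = -246
  B = 10 + 55 + 3·(-246) = -673
  V = 44 + 3·55 − 2·11 − 6·(-673) = 4225
Policy B (B := 84):
  J = 55
  U = 11
  H = -37 − 4·55 + 11 = -246
  B = 84
  V = 44 + 3·55 − 2·11 − 6·84 = -317
Change in V: -317 − 4225 = -4542

-4542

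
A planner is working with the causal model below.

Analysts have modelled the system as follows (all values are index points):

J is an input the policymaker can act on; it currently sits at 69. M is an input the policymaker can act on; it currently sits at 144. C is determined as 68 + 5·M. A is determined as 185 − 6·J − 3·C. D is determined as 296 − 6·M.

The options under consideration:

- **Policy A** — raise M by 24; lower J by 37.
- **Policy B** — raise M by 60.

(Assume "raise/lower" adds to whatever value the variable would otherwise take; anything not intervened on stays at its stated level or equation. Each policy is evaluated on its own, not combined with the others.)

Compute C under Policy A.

Policy A (M + 24, J − 37):
  M = 144 + 24 = 168
  C = 68 + 5·168 = 908

908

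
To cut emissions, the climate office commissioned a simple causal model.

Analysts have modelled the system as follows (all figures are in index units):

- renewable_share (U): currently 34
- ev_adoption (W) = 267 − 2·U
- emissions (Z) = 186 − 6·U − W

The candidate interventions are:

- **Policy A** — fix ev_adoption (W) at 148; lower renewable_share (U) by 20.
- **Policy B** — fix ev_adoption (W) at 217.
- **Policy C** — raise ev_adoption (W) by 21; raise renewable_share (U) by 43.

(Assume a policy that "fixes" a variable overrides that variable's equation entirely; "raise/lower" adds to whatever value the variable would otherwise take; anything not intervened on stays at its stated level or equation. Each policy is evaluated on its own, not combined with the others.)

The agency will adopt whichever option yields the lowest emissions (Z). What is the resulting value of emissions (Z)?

Policy A (W := 148, U − 20):
  U = 34 − 20 = 14
  W = 148
  Z = 186 − 6·14 − 148 = -46
Policy B (W := 217):
  U = 34
  W = 217
  Z = 186 − 6·34 − 217 = -235
Policy C (W + 21, U + 43):
  U = 34 + 43 = 77
  W = 267 − 2·77 (+21 from intervention) = 134
  Z = 186 − 6·77 − 134 = -410
Comparing — Policy A: Z=-46, Policy B: Z=-235, Policy C: Z=-410. Lowest is -410 (Policy C).

-410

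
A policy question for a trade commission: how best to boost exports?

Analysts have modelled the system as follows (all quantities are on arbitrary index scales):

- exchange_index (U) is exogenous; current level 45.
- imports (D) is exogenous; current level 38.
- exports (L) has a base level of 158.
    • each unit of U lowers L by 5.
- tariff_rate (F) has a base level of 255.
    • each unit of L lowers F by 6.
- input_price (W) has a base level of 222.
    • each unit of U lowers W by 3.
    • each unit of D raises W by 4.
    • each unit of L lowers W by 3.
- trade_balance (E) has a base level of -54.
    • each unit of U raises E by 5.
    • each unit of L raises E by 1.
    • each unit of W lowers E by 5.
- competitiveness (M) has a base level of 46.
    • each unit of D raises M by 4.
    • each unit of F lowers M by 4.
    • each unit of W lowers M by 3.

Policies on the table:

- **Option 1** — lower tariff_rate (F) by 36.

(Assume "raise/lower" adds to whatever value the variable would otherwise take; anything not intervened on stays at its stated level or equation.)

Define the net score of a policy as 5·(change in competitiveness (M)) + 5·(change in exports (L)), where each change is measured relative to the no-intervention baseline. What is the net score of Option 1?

Baseline:
  U = 45
  D = 38
  L = 158 − 5·45 = -67
  F = 255 − 6·(-67) = 657
  W = 222 − 3·45 + 4·38 − 3·(-67) = 440
  M = 46 + 4·38 − 4·657 − 3·440 = -3750
Option 1 (F − 36):
  U = 45
  D = 38
  L = 158 − 5·45 = -67
  F = 255 − 6·(-67) (−36 from intervention) = 621
  W = 222 − 3·45 + 4·38 − 3·(-67) = 440
  M = 46 + 4·38 − 4·621 − 3·440 = -3606
ΔM = -3606 − (-3750) = 144; ΔL = -67 − (-67) = 0
Score = 5·144 + 5·0 = 720

720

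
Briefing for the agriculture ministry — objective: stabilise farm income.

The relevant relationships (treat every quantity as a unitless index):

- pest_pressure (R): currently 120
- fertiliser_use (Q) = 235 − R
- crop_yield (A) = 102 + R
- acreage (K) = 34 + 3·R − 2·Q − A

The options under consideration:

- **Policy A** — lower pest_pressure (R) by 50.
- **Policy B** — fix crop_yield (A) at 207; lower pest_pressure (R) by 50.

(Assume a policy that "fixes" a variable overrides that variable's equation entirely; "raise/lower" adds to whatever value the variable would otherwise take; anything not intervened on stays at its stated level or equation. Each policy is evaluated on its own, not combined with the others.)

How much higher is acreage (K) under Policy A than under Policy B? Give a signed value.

35

Policy A (R − 50):
  R = 120 − 50 = 70
  Q = 235 − 70 = 165
  A = 102 + 70 = 172
  K = 34 + 3·70 − 2·165 − 172 = -258
Policy B (A := 207, R − 50):
  R = 120 − 50 = 70
  Q = 235 − 70 = 165
  A = 207
  K = 34 + 3·70 − 2·165 − 207 = -293
K: -258 − (-293) = 35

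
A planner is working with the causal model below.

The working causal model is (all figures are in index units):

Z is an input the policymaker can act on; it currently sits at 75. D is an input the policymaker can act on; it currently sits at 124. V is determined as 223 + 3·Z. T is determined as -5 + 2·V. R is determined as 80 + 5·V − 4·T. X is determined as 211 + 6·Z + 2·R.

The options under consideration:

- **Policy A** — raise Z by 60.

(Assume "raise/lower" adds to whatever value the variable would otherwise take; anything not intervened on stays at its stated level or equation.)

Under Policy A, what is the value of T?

Policy A (Z + 60):
  Z = 75 + 60 = 135
  V = 223 + 3·135 = 628
  T = -5 + 2·628 = 1251

1251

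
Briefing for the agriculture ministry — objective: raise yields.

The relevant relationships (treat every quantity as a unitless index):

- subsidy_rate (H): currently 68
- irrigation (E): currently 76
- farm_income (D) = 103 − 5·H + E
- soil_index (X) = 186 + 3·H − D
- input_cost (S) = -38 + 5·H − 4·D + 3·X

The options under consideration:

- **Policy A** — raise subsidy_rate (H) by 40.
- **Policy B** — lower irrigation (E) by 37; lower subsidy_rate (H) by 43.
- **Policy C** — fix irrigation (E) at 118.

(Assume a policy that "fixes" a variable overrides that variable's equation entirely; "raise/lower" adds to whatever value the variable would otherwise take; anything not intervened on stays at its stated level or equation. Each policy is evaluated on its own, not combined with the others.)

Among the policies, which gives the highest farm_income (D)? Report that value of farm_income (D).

Policy A (H + 40):
  H = 68 + 40 = 108
  E = 76
  D = 103 − 5·108 + 76 = -361
Policy B (E − 37, H − 43):
  H = 68 − 43 = 25
  E = 76 − 37 = 39
  D = 103 − 5·25 + 39 = 17
Policy C (E := 118):
  H = 68
  E = 118
  D = 103 − 5·68 + 118 = -119
Comparing — Policy A: D=-361, Policy B: D=17, Policy C: D=-119. Highest is 17 (Policy B).

17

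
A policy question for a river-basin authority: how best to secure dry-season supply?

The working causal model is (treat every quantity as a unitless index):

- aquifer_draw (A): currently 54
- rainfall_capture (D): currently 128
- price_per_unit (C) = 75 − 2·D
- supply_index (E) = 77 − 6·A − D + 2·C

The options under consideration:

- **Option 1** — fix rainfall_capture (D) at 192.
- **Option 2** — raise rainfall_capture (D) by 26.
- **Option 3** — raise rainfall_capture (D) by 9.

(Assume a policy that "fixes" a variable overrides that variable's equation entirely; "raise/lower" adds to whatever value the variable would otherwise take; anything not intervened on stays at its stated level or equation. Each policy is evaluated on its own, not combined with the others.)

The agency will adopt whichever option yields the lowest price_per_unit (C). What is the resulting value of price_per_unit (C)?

Option 1 (D := 192):
  D = 192
  C = 75 − 2·192 = -309
Option 2 (D + 26):
  D = 128 + 26 = 154
  C = 75 − 2·154 = -233
Option 3 (D + 9):
  D = 128 + 9 = 137
  C = 75 − 2·137 = -199
Comparing — Option 1: C=-309, Option 2: C=-233, Option 3: C=-199. Lowest is -309 (Option 1).

-309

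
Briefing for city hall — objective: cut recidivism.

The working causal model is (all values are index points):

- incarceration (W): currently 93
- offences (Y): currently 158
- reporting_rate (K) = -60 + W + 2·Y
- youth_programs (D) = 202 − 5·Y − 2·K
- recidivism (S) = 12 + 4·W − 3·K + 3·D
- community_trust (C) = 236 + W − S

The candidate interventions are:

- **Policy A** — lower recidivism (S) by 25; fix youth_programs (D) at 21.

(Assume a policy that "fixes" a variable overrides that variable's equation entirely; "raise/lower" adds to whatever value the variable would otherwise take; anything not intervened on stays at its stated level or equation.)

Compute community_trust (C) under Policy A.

Policy A (S − 25, D := 21):
  W = 93
  Y = 158
  K = -60 + 93 + 2·158 = 349
  D = 21
  S = 12 + 4·93 − 3·349 + 3·21 (−25 from intervention) = -625
  C = 236 + 93 − (-625) = 954

954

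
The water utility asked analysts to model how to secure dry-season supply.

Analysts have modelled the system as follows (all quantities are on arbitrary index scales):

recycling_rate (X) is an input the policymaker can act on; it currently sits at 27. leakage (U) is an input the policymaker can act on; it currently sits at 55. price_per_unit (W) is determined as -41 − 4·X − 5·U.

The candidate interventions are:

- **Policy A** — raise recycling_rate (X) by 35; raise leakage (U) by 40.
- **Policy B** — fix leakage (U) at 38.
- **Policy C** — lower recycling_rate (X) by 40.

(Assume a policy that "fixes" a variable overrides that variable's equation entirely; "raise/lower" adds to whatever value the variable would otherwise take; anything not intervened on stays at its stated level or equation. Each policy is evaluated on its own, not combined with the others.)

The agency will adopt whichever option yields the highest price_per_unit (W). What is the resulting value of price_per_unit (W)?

Policy A (X + 35, U + 40):
  X = 27 + 35 = 62
  U = 55 + 40 = 95
  W = -41 − 4·62 − 5·95 = -764
Policy B (U := 38):
  X = 27
  U = 38
  W = -41 − 4·27 − 5·38 = -339
Policy C (X − 40):
  X = 27 − 40 = -13
  U = 55
  W = -41 − 4·(-13) − 5·55 = -264
Comparing — Policy A: W=-764, Policy B: W=-339, Policy C: W=-264. Highest is -264 (Policy C).

-264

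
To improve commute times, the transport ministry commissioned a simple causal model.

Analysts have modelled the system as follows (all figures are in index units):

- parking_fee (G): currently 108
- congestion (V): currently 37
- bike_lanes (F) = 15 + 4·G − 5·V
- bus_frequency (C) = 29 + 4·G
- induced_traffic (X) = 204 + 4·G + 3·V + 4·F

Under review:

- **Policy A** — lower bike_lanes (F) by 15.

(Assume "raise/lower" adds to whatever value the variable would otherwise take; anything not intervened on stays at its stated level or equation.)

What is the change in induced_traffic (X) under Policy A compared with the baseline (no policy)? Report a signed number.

Baseline:
  G = 108
  V = 37
  F = 15 + 4·108 − 5·37 = 262
  X = 204 + 4·108 + 3·37 + 4·262 = 1795
Policy A (F − 15):
  G = 108
  V = 37
  F = 15 + 4·108 − 5·37 (−15 from intervention) = 247
  X = 204 + 4·108 + 3·37 + 4·247 = 1735
Change in X: 1735 − 1795 = -60

-60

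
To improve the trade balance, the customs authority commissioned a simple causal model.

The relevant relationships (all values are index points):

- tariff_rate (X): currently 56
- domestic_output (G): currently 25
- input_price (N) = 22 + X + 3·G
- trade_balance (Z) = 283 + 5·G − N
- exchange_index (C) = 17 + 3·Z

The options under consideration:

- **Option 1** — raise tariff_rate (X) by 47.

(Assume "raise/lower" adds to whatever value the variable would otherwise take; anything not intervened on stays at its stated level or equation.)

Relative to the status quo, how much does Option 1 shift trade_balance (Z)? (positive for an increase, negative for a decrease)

-47

Baseline:
  X = 56
  G = 25
  N = 22 + 56 + 3·25 = 153
  Z = 283 + 5·25 − 153 = 255
Option 1 (X + 47):
  X = 56 + 47 = 103
  G = 25
  N = 22 + 103 + 3·25 = 200
  Z = 283 + 5·25 − 200 = 208
Change in Z: 208 − 255 = -47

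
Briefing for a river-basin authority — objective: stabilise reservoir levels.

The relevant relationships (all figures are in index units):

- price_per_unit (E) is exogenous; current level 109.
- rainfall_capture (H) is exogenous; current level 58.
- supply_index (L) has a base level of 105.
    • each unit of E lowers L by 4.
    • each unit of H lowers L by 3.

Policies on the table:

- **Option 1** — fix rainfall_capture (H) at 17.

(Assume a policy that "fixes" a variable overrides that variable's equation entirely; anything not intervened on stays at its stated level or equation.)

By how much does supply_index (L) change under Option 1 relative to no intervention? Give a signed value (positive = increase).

123

Baseline:
  E = 109
  H = 58
  L = 105 − 4·109 − 3·58 = -505
Option 1 (H := 17):
  E = 109
  H = 17
  L = 105 − 4·109 − 3·17 = -382
Change in L: -382 − (-505) = 123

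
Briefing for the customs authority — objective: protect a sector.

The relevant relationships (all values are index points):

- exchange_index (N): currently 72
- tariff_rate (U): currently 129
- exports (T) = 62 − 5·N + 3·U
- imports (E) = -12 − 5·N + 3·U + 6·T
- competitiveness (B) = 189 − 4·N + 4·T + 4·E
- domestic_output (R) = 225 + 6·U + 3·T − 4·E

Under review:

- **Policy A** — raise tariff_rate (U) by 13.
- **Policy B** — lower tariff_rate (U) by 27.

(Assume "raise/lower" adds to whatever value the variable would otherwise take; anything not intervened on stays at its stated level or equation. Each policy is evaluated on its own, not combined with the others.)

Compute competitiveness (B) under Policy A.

Policy A (U + 13):
  N = 72
  U = 129 + 13 = 142
  T = 62 − 5·72 + 3·142 = 128
  E = -12 − 5·72 + 3·142 + 6·128 = 822
  B = 189 − 4·72 + 4·128 + 4·822 = 3701

3701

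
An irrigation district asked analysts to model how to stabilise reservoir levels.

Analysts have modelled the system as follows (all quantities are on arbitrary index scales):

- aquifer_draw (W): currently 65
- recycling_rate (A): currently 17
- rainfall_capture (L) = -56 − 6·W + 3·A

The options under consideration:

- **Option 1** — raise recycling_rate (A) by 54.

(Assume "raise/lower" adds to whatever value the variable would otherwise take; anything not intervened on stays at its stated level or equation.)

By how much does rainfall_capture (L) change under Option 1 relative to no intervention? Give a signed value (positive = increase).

Baseline:
  W = 65
  A = 17
  L = -56 − 6·65 + 3·17 = -395
Option 1 (A + 54):
  W = 65
  A = 17 + 54 = 71
  L = -56 − 6·65 + 3·71 = -233
Change in L: -233 − (-395) = 162

162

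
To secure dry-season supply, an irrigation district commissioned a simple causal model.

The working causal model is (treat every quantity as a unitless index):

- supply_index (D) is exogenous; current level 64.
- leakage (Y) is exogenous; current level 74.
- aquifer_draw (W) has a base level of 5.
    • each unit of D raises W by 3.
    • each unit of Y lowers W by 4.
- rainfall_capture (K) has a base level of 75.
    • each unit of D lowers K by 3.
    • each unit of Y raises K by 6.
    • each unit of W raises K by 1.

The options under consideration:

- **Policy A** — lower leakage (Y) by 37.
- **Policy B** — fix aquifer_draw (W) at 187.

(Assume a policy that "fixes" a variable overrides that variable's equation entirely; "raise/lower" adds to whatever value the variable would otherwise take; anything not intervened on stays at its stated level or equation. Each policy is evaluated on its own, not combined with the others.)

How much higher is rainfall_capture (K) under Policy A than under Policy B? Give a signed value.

-360

Policy A (Y − 37):
  D = 64
  Y = 74 − 37 = 37
  W = 5 + 3·64 − 4·37 = 49
  K = 75 − 3·64 + 6·37 + 49 = 154
Policy B (W := 187):
  D = 64
  Y = 74
  W = 187
  K = 75 − 3·64 + 6·74 + 187 = 514
K: 154 − 514 = -360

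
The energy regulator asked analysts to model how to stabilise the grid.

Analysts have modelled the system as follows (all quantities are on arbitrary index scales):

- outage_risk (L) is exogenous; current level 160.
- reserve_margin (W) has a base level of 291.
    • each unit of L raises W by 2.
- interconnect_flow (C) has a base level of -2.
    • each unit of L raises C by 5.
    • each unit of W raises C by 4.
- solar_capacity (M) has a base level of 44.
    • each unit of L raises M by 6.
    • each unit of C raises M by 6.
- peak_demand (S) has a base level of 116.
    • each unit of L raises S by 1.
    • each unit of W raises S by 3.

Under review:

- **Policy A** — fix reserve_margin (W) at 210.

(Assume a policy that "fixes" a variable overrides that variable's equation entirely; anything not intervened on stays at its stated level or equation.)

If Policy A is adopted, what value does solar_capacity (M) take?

Policy A (W := 210):
  L = 160
  W = 210
  C = -2 + 5·160 + 4·210 = 1638
  M = 44 + 6·160 + 6·1638 = 10832

10832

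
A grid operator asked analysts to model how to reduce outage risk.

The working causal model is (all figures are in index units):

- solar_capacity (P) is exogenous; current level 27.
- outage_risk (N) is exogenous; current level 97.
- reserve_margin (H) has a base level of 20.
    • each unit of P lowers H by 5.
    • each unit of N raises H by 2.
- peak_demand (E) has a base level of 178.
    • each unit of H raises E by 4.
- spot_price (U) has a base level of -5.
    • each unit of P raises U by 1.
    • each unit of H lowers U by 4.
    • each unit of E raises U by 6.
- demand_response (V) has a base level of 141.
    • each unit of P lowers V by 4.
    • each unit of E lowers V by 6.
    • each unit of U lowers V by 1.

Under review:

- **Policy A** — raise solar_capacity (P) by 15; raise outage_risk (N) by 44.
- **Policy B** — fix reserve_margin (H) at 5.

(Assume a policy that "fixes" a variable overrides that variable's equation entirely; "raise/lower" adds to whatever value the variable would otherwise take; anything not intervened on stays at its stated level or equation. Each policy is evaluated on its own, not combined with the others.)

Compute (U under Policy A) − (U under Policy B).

Policy A (P + 15, N + 44):
  P = 27 + 15 = 42
  N = 97 + 44 = 141
  H = 20 − 5·42 + 2·141 = 92
  E = 178 + 4·92 = 546
  U = -5 + 42 − 4·92 + 6·546 = 2945
Policy B (H := 5):
  P = 27
  N = 97
  H = 5
  E = 178 + 4·5 = 198
  U = -5 + 27 − 4·5 + 6·198 = 1190
U: 2945 − 1190 = 1755

1755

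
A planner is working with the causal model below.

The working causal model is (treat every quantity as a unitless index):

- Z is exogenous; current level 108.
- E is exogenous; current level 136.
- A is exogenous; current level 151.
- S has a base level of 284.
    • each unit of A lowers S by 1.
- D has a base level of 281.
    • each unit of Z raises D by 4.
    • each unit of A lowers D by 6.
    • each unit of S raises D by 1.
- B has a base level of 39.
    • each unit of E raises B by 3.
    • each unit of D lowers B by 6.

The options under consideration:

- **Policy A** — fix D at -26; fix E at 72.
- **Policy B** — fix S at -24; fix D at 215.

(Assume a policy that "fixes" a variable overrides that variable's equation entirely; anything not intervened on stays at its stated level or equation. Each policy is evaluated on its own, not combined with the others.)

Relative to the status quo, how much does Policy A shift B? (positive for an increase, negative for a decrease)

-396

Baseline:
  Z = 108
  E = 136
  A = 151
  S = 284 − 151 = 133
  D = 281 + 4·108 − 6·151 + 133 = -60
  B = 39 + 3·136 − 6·(-60) = 807
Policy A (D := -26, E := 72):
  Z = 108
  E = 72
  A = 151
  S = 284 − 151 = 133
  D = -26
  B = 39 + 3·72 − 6·(-26) = 411
Change in B: 411 − 807 = -396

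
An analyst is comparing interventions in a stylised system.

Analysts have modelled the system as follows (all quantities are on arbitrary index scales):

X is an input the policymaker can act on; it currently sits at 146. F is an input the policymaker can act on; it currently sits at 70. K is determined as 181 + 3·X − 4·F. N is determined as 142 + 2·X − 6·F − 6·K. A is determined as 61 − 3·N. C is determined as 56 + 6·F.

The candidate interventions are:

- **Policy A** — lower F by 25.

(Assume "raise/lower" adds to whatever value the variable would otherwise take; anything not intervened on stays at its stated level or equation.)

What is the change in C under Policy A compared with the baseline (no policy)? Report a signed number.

Baseline:
  F = 70
  C = 56 + 6·70 = 476
Policy A (F − 25):
  F = 70 − 25 = 45
  C = 56 + 6·45 = 326
Change in C: 326 − 476 = -150

-150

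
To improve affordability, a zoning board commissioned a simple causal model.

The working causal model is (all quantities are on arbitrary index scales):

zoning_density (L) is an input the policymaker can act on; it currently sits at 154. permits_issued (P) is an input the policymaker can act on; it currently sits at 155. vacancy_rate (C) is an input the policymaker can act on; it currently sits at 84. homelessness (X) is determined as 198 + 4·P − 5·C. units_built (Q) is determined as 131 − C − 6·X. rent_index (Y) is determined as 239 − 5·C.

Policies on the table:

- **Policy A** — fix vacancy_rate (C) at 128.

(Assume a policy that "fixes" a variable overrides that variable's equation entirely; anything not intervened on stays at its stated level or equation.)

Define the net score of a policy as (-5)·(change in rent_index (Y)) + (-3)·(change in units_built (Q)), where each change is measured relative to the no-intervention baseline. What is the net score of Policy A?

-2728

Baseline:
  P = 155
  C = 84
  X = 198 + 4·155 − 5·84 = 398
  Q = 131 − 84 − 6·398 = -2341
  Y = 239 − 5·84 = -181
Policy A (C := 128):
  P = 155
  C = 128
  X = 198 + 4·155 − 5·128 = 178
  Q = 131 − 128 − 6·178 = -1065
  Y = 239 − 5·128 = -401
ΔY = -401 − (-181) = -220; ΔQ = -1065 − (-2341) = 1276
Score = (-5)·(-220) + (-3)·1276 = -2728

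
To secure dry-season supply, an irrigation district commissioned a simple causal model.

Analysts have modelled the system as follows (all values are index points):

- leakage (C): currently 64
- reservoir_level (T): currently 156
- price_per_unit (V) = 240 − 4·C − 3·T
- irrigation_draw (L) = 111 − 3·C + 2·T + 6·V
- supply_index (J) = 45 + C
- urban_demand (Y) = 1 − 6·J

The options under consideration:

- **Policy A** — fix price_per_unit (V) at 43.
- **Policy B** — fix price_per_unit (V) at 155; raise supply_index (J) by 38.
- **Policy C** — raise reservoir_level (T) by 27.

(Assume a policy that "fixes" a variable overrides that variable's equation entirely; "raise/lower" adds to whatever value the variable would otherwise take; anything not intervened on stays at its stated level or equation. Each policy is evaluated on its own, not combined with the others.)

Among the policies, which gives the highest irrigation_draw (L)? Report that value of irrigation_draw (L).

Policy A (V := 43):
  C = 64
  T = 156
  V = 43
  L = 111 − 3·64 + 2·156 + 6·43 = 489
Policy B (V := 155, J + 38):
  C = 64
  T = 156
  V = 155
  L = 111 − 3·64 + 2·156 + 6·155 = 1161
Policy C (T + 27):
  C = 64
  T = 156 + 27 = 183
  V = 240 − 4·64 − 3·183 = -565
  L = 111 − 3·64 + 2·183 + 6·(-565) = -3105
Comparing — Policy A: L=489, Policy B: L=1161, Policy C: L=-3105. Highest is 1161 (Policy B).

1161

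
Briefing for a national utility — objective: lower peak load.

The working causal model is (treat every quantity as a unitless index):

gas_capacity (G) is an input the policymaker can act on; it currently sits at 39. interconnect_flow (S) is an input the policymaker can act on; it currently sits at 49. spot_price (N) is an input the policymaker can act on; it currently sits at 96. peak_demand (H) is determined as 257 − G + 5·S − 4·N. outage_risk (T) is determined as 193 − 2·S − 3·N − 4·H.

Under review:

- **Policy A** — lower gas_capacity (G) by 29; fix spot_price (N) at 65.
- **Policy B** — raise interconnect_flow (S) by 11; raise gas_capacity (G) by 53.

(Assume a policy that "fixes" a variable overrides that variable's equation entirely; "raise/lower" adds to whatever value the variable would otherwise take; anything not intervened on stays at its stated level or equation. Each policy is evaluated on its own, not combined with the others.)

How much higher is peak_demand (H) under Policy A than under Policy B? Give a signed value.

151

Policy A (G − 29, N := 65):
  G = 39 − 29 = 10
  S = 49
  N = 65
  H = 257 − 10 + 5·49 − 4·65 = 232
Policy B (S + 11, G + 53):
  G = 39 + 53 = 92
  S = 49 + 11 = 60
  N = 96
  H = 257 − 92 + 5·60 − 4·96 = 81
H: 232 − 81 = 151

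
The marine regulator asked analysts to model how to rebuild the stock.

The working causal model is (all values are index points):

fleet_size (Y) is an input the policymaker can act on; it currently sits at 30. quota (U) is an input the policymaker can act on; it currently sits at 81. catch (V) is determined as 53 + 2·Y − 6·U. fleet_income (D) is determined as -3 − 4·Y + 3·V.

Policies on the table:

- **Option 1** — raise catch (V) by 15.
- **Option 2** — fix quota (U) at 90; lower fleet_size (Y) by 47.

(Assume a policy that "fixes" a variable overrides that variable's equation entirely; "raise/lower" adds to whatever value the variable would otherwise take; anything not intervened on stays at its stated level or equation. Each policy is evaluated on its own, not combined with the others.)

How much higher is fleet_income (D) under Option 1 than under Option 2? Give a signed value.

301

Option 1 (V + 15):
  Y = 30
  U = 81
  V = 53 + 2·30 − 6·81 (+15 from intervention) = -358
  D = -3 − 4·30 + 3·(-358) = -1197
Option 2 (U := 90, Y − 47):
  Y = 30 − 47 = -17
  U = 90
  V = 53 + 2·(-17) − 6·90 = -521
  D = -3 − 4·(-17) + 3·(-521) = -1498
D: -1197 − (-1498) = 301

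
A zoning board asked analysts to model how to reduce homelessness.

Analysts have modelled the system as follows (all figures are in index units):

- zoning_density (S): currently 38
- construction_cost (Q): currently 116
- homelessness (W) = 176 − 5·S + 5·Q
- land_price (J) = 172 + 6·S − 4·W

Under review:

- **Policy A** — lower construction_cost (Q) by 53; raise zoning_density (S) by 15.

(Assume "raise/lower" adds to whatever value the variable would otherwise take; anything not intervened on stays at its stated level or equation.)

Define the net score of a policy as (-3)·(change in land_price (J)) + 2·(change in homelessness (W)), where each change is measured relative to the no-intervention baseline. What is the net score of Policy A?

-5030

Baseline:
  S = 38
  Q = 116
  W = 176 − 5·38 + 5·116 = 566
  J = 172 + 6·38 − 4·566 = -1864
Policy A (Q − 53, S + 15):
  S = 38 + 15 = 53
  Q = 116 − 53 = 63
  W = 176 − 5·53 + 5·63 = 226
  J = 172 + 6·53 − 4·226 = -414
ΔJ = -414 − (-1864) = 1450; ΔW = 226 − 566 = -340
Score = (-3)·1450 + 2·(-340) = -5030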